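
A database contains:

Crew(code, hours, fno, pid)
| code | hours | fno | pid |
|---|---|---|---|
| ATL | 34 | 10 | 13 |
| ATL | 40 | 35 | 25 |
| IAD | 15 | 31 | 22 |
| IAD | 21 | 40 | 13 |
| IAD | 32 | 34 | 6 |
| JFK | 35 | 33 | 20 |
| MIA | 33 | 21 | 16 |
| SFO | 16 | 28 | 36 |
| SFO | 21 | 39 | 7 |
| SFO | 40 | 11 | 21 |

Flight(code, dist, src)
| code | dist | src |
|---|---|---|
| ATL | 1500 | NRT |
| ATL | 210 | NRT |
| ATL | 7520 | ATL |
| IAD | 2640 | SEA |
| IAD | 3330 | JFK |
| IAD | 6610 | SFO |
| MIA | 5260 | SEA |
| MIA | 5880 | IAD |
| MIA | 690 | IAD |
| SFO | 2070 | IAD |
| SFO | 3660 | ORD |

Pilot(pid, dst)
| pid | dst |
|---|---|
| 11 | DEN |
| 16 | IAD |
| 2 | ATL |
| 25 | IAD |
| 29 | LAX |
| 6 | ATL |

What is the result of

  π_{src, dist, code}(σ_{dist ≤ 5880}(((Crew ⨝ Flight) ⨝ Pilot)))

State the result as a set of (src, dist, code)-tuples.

Crew ⋈ Flight (natural join on code): {(ATL, 34, 10, 13, 1500, NRT), (ATL, 34, 10, 13, 210, NRT), (ATL, 34, 10, 13, 7520, ATL), (ATL, 40, 35, 25, 1500, NRT), (ATL, 40, 35, 25, 210, NRT), (ATL, 40, 35, 25, 7520, ATL), (IAD, 15, 31, 22, 2640, SEA), (IAD, 15, 31, 22, 3330, JFK), (IAD, 15, 31, 22, 6610, SFO), (IAD, 21, 40, 13, 2640, SEA), (IAD, 21, 40, 13, 3330, JFK), (IAD, 21, 40, 13, 6610, SFO), (IAD, 32, 34, 6, 2640, SEA), (IAD, 32, 34, 6, 3330, JFK), (IAD, 32, 34, 6, 6610, SFO), (MIA, 33, 21, 16, 5260, SEA), (MIA, 33, 21, 16, 5880, IAD), (MIA, 33, 21, 16, 690, IAD), (SFO, 16, 28, 36, 2070, IAD), (SFO, 16, 28, 36, 3660, ORD), (SFO, 21, 39, 7, 2070, IAD), (SFO, 21, 39, 7, 3660, ORD), (SFO, 40, 11, 21, 2070, IAD), (SFO, 40, 11, 21, 3660, ORD)}
(Crew ⨝ Flight) ⋈ Pilot (natural join on pid): {(ATL, 40, 35, 25, 1500, NRT, IAD), (ATL, 40, 35, 25, 210, NRT, IAD), (ATL, 40, 35, 25, 7520, ATL, IAD), (IAD, 32, 34, 6, 2640, SEA, ATL), (IAD, 32, 34, 6, 3330, JFK, ATL), (IAD, 32, 34, 6, 6610, SFO, ATL), (MIA, 33, 21, 16, 5260, SEA, IAD), (MIA, 33, 21, 16, 5880, IAD, IAD), (MIA, 33, 21, 16, 690, IAD, IAD)}
Selection dist ≤ 5880: {(ATL, 40, 35, 25, 1500, NRT, IAD), (ATL, 40, 35, 25, 210, NRT, IAD), (IAD, 32, 34, 6, 2640, SEA, ATL), (IAD, 32, 34, 6, 3330, JFK, ATL), (MIA, 33, 21, 16, 5260, SEA, IAD), (MIA, 33, 21, 16, 5880, IAD, IAD), (MIA, 33, 21, 16, 690, IAD, IAD)}
Projecting to src, dist, code: {(IAD, 5880, MIA), (IAD, 690, MIA), (JFK, 3330, IAD), (NRT, 1500, ATL), (NRT, 210, ATL), (SEA, 2640, IAD), (SEA, 5260, MIA)}

{(IAD, 5880, MIA), (IAD, 690, MIA), (JFK, 3330, IAD), (NRT, 1500, ATL), (NRT, 210, ATL), (SEA, 2640, IAD), (SEA, 5260, MIA)}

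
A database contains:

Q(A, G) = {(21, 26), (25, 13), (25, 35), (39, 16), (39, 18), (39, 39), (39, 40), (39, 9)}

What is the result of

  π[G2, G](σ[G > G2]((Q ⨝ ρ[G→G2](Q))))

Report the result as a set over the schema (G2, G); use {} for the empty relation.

{(13, 35), (16, 18), (16, 39), (16, 40), (18, 39), (18, 40), (39, 40), (9, 16), (9, 18), (9, 39), (9, 40)}

ρ[G→G2]: schema becomes (A, G2); tuples unchanged.
Natural join on A: {(21, 26, 26), (25, 13, 13), (25, 13, 35), (25, 35, 13), (25, 35, 35), (39, 16, 16), (39, 16, 18), (39, 16, 39), (39, 16, 40), (39, 16, 9), (39, 18, 16), (39, 18, 18), (39, 18, 39), (39, 18, 40), (39, 18, 9), (39, 39, 16), (39, 39, 18), (39, 39, 39), (39, 39, 40), (39, 39, 9), (39, 40, 16), (39, 40, 18), (39, 40, 39), (39, 40, 40), (39, 40, 9), (39, 9, 16), (39, 9, 18), (39, 9, 39), (39, 9, 40), (39, 9, 9)}
Apply σ_{G > G2}; surviving tuples: {(25, 35, 13), (39, 16, 9), (39, 18, 16), (39, 18, 9), (39, 39, 16), (39, 39, 18), (39, 39, 9), (39, 40, 16), (39, 40, 18), (39, 40, 39), (39, 40, 9)}
π[G2, G]: project onto (G2, G) → {(13, 35), (16, 18), (16, 39), (16, 40), (18, 39), (18, 40), (39, 40), (9, 16), (9, 18), (9, 39), (9, 40)}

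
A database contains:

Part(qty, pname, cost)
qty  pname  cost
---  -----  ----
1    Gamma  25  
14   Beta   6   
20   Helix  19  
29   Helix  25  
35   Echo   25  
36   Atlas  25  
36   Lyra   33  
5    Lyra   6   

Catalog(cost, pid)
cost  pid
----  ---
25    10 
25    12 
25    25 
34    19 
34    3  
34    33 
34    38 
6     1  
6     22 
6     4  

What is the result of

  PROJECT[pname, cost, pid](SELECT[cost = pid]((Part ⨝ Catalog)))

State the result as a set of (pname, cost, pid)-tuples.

Part ⋈ Catalog (natural join on cost): {(1, Gamma, 25, 10), (1, Gamma, 25, 12), (1, Gamma, 25, 25), (14, Beta, 6, 1), (14, Beta, 6, 22), (14, Beta, 6, 4), (29, Helix, 25, 10), (29, Helix, 25, 12), (29, Helix, 25, 25), (35, Echo, 25, 10), (35, Echo, 25, 12), (35, Echo, 25, 25), (36, Atlas, 25, 10), (36, Atlas, 25, 12), (36, Atlas, 25, 25), (5, Lyra, 6, 1), (5, Lyra, 6, 22), (5, Lyra, 6, 4)}
Apply σ_{cost = pid}; surviving tuples: {(1, Gamma, 25, 25), (29, Helix, 25, 25), (35, Echo, 25, 25), (36, Atlas, 25, 25)}
π[pname, cost, pid]: project onto (pname, cost, pid) → {(Atlas, 25, 25), (Echo, 25, 25), (Gamma, 25, 25), (Helix, 25, 25)}

{(Atlas, 25, 25), (Echo, 25, 25), (Gamma, 25, 25), (Helix, 25, 25)}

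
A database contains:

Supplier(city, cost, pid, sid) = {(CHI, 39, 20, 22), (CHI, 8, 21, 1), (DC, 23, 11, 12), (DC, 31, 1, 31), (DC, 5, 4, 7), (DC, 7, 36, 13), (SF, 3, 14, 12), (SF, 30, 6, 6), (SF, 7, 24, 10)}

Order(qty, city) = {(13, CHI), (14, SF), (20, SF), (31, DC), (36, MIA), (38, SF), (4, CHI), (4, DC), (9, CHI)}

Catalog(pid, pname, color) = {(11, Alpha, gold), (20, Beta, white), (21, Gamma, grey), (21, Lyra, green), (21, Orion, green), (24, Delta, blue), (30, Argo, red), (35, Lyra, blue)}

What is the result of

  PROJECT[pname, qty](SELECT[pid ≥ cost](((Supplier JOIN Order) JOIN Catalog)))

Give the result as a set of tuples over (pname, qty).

Supplier ⋈ Order (natural join on city): {(CHI, 39, 20, 22, 13), (CHI, 39, 20, 22, 4), (CHI, 39, 20, 22, 9), (CHI, 8, 21, 1, 13), (CHI, 8, 21, 1, 4), (CHI, 8, 21, 1, 9), (DC, 23, 11, 12, 31), (DC, 23, 11, 12, 4), (DC, 31, 1, 31, 31), (DC, 31, 1, 31, 4), (DC, 5, 4, 7, 31), (DC, 5, 4, 7, 4), (DC, 7, 36, 13, 31), (DC, 7, 36, 13, 4), (SF, 3, 14, 12, 14), (SF, 3, 14, 12, 20), (SF, 3, 14, 12, 38), (SF, 30, 6, 6, 14), (SF, 30, 6, 6, 20), (SF, 30, 6, 6, 38), (SF, 7, 24, 10, 14), (SF, 7, 24, 10, 20), (SF, 7, 24, 10, 38)}
(Supplier JOIN Order) ⋈ Catalog (natural join on pid): {(CHI, 39, 20, 22, 13, Beta, white), (CHI, 39, 20, 22, 4, Beta, white), (CHI, 39, 20, 22, 9, Beta, white), (CHI, 8, 21, 1, 13, Gamma, grey), (CHI, 8, 21, 1, 13, Lyra, green), (CHI, 8, 21, 1, 13, Orion, green), (CHI, 8, 21, 1, 4, Gamma, grey), (CHI, 8, 21, 1, 4, Lyra, green), (CHI, 8, 21, 1, 4, Orion, green), (CHI, 8, 21, 1, 9, Gamma, grey), (CHI, 8, 21, 1, 9, Lyra, green), (CHI, 8, 21, 1, 9, Orion, green), (DC, 23, 11, 12, 31, Alpha, gold), (DC, 23, 11, 12, 4, Alpha, gold), (SF, 7, 24, 10, 14, Delta, blue), (SF, 7, 24, 10, 20, Delta, blue), (SF, 7, 24, 10, 38, Delta, blue)}
Filtering on pid ≥ cost leaves {(CHI, 8, 21, 1, 13, Gamma, grey), (CHI, 8, 21, 1, 13, Lyra, green), (CHI, 8, 21, 1, 13, Orion, green), (CHI, 8, 21, 1, 4, Gamma, grey), (CHI, 8, 21, 1, 4, Lyra, green), (CHI, 8, 21, 1, 4, Orion, green), (CHI, 8, 21, 1, 9, Gamma, grey), (CHI, 8, 21, 1, 9, Lyra, green), (CHI, 8, 21, 1, 9, Orion, green), (SF, 7, 24, 10, 14, Delta, blue), (SF, 7, 24, 10, 20, Delta, blue), (SF, 7, 24, 10, 38, Delta, blue)}.
Projecting to pname, qty: {(Delta, 14), (Delta, 20), (Delta, 38), (Gamma, 13), (Gamma, 4), (Gamma, 9), (Lyra, 13), (Lyra, 4), (Lyra, 9), (Orion, 13), (Orion, 4), (Orion, 9)}

{(Delta, 14), (Delta, 20), (Delta, 38), (Gamma, 13), (Gamma, 4), (Gamma, 9), (Lyra, 13), (Lyra, 4), (Lyra, 9), (Orion, 13), (Orion, 4), (Orion, 9)}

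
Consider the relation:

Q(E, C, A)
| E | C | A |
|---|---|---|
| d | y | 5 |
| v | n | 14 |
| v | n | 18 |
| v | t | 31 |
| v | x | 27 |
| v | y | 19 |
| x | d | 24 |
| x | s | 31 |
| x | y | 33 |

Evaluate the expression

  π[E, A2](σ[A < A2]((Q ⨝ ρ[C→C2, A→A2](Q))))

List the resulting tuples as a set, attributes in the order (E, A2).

ρ[C→C2, A→A2]: schema becomes (E, C2, A2); tuples unchanged.
Natural join on E: {(d, y, 5, y, 5), (v, n, 14, n, 14), (v, n, 14, n, 18), (v, n, 14, t, 31), (v, n, 14, x, 27), (v, n, 14, y, 19), (v, n, 18, n, 14), (v, n, 18, n, 18), (v, n, 18, t, 31), (v, n, 18, x, 27), (v, n, 18, y, 19), (v, t, 31, n, 14), (v, t, 31, n, 18), (v, t, 31, t, 31), (v, t, 31, x, 27), (v, t, 31, y, 19), (v, x, 27, n, 14), (v, x, 27, n, 18), (v, x, 27, t, 31), (v, x, 27, x, 27), (v, x, 27, y, 19), (v, y, 19, n, 14), (v, y, 19, n, 18), (v, y, 19, t, 31), (v, y, 19, x, 27), (v, y, 19, y, 19), (x, d, 24, d, 24), (x, d, 24, s, 31), (x, d, 24, y, 33), (x, s, 31, d, 24), (x, s, 31, s, 31), (x, s, 31, y, 33), (x, y, 33, d, 24), (x, y, 33, s, 31), (x, y, 33, y, 33)}
σ[A < A2]: keep tuples satisfying A < A2 → {(v, n, 14, n, 18), (v, n, 14, t, 31), (v, n, 14, x, 27), (v, n, 14, y, 19), (v, n, 18, t, 31), (v, n, 18, x, 27), (v, n, 18, y, 19), (v, x, 27, t, 31), (v, y, 19, t, 31), (v, y, 19, x, 27), (x, d, 24, s, 31), (x, d, 24, y, 33), (x, s, 31, y, 33)}
Projecting to E, A2 (7 duplicate(s) eliminated): {(v, 18), (v, 19), (v, 27), (v, 31), (x, 31), (x, 33)}

{(v, 18), (v, 19), (v, 27), (v, 31), (x, 31), (x, 33)}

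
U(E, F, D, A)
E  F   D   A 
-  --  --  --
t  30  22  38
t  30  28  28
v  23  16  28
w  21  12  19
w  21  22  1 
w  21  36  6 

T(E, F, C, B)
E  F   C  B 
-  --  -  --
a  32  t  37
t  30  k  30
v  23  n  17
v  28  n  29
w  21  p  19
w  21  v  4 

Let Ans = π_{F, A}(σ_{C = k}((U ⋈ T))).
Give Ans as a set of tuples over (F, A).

{(30, 28), (30, 38)}

Natural join on E, F: {(t, 30, 22, 38, k, 30), (t, 30, 28, 28, k, 30), (v, 23, 16, 28, n, 17), (w, 21, 12, 19, p, 19), (w, 21, 12, 19, v, 4), (w, 21, 22, 1, p, 19), (w, 21, 22, 1, v, 4), (w, 21, 36, 6, p, 19), (w, 21, 36, 6, v, 4)}
Apply σ_{C = k}; surviving tuples: {(t, 30, 22, 38, k, 30), (t, 30, 28, 28, k, 30)}
π_{F, A} gives {(30, 28), (30, 38)}.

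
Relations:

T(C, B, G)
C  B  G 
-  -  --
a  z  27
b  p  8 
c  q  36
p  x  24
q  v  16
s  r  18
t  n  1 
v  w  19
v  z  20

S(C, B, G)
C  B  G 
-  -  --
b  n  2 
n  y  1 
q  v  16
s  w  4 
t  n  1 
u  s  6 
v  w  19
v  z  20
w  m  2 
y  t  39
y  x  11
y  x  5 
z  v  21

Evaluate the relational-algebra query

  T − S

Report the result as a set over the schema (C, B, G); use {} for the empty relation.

{(a, z, 27), (b, p, 8), (c, q, 36), (p, x, 24), (s, r, 18)}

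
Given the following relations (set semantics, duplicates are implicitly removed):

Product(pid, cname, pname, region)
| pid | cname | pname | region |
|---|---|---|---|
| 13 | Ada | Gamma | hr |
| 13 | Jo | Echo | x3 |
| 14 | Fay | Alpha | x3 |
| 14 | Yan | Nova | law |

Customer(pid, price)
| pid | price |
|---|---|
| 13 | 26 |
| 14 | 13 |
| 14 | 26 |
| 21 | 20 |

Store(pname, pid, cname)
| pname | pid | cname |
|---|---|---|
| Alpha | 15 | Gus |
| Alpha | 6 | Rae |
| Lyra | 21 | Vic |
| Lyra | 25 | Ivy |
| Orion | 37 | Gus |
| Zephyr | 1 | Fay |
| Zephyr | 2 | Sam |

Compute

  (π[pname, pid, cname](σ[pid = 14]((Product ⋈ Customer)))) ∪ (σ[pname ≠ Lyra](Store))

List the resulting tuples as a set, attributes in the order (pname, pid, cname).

Joining Product and Customer on pid yields {(13, Ada, Gamma, hr, 26), (13, Jo, Echo, x3, 26), (14, Fay, Alpha, x3, 13), (14, Fay, Alpha, x3, 26), (14, Yan, Nova, law, 13), (14, Yan, Nova, law, 26)}.
Filtering on pid = 14 leaves {(14, Fay, Alpha, x3, 13), (14, Fay, Alpha, x3, 26), (14, Yan, Nova, law, 13), (14, Yan, Nova, law, 26)}.
π[pname, pid, cname]: project onto (pname, pid, cname) (2 duplicate(s) eliminated) → {(Alpha, 14, Fay), (Nova, 14, Yan)}
Filtering on pname ≠ Lyra leaves {(Alpha, 15, Gus), (Alpha, 6, Rae), (Orion, 37, Gus), (Zephyr, 1, Fay), (Zephyr, 2, Sam)}.
Taking the union: {(Alpha, 14, Fay), (Alpha, 15, Gus), (Alpha, 6, Rae), (Nova, 14, Yan), (Orion, 37, Gus), (Zephyr, 1, Fay), (Zephyr, 2, Sam)}

{(Alpha, 14, Fay), (Alpha, 15, Gus), (Alpha, 6, Rae), (Nova, 14, Yan), (Orion, 37, Gus), (Zephyr, 1, Fay), (Zephyr, 2, Sam)}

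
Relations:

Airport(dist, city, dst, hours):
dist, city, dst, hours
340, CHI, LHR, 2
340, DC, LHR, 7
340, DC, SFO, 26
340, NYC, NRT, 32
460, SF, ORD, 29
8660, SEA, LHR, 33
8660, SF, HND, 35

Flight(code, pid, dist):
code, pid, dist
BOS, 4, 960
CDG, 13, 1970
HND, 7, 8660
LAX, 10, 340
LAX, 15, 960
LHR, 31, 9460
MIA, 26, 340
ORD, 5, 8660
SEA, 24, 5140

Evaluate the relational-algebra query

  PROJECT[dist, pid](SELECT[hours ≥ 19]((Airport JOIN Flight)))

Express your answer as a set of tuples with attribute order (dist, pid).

{(340, 10), (340, 26), (8660, 5), (8660, 7)}

Natural join on dist: {(340, CHI, LHR, 2, LAX, 10), (340, CHI, LHR, 2, MIA, 26), (340, DC, LHR, 7, LAX, 10), (340, DC, LHR, 7, MIA, 26), (340, DC, SFO, 26, LAX, 10), (340, DC, SFO, 26, MIA, 26), (340, NYC, NRT, 32, LAX, 10), (340, NYC, NRT, 32, MIA, 26), (8660, SEA, LHR, 33, HND, 7), (8660, SEA, LHR, 33, ORD, 5), (8660, SF, HND, 35, HND, 7), (8660, SF, HND, 35, ORD, 5)}
Filtering on hours ≥ 19 leaves {(340, DC, SFO, 26, LAX, 10), (340, DC, SFO, 26, MIA, 26), (340, NYC, NRT, 32, LAX, 10), (340, NYC, NRT, 32, MIA, 26), (8660, SEA, LHR, 33, HND, 7), (8660, SEA, LHR, 33, ORD, 5), (8660, SF, HND, 35, HND, 7), (8660, SF, HND, 35, ORD, 5)}.
Keep only column(s) dist, pid (4 duplicate(s) eliminated): {(340, 10), (340, 26), (8660, 5), (8660, 7)}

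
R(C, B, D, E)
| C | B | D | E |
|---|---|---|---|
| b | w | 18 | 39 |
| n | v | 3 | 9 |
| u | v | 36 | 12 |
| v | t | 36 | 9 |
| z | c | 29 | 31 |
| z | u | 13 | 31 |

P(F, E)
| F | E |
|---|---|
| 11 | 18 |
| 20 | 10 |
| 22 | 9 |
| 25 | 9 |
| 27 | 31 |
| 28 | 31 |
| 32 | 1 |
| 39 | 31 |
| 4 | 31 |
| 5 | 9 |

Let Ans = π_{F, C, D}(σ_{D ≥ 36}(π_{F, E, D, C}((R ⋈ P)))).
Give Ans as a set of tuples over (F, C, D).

Natural join on E: {(n, v, 3, 9, 22), (n, v, 3, 9, 25), (n, v, 3, 9, 5), (v, t, 36, 9, 22), (v, t, 36, 9, 25), (v, t, 36, 9, 5), (z, c, 29, 31, 27), (z, c, 29, 31, 28), (z, c, 29, 31, 39), (z, c, 29, 31, 4), (z, u, 13, 31, 27), (z, u, 13, 31, 28), (z, u, 13, 31, 39), (z, u, 13, 31, 4)}
π_{F, E, D, C} gives {(22, 9, 3, n), (22, 9, 36, v), (25, 9, 3, n), (25, 9, 36, v), (27, 31, 13, z), (27, 31, 29, z), (28, 31, 13, z), (28, 31, 29, z), (39, 31, 13, z), (39, 31, 29, z), (4, 31, 13, z), (4, 31, 29, z), (5, 9, 3, n), (5, 9, 36, v)}.
Selection D ≥ 36: {(22, 9, 36, v), (25, 9, 36, v), (5, 9, 36, v)}
π_{F, C, D} gives {(22, v, 36), (25, v, 36), (5, v, 36)}.

{(22, v, 36), (25, v, 36), (5, v, 36)}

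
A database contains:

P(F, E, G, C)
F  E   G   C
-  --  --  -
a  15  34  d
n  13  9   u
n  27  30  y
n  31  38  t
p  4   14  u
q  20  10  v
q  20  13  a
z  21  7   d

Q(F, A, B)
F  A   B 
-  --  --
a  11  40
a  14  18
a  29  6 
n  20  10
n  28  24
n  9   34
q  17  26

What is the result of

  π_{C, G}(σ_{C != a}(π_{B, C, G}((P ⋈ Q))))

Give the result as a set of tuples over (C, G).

{(d, 34), (t, 38), (u, 9), (v, 10), (y, 30)}

Joining P and Q on F yields {(a, 15, 34, d, 11, 40), (a, 15, 34, d, 14, 18), (a, 15, 34, d, 29, 6), (n, 13, 9, u, 20, 10), (n, 13, 9, u, 28, 24), (n, 13, 9, u, 9, 34), (n, 27, 30, y, 20, 10), (n, 27, 30, y, 28, 24), (n, 27, 30, y, 9, 34), (n, 31, 38, t, 20, 10), (n, 31, 38, t, 28, 24), (n, 31, 38, t, 9, 34), (q, 20, 10, v, 17, 26), (q, 20, 13, a, 17, 26)}.
π_{B, C, G} gives {(10, t, 38), (10, u, 9), (10, y, 30), (18, d, 34), (24, t, 38), (24, u, 9), (24, y, 30), (26, a, 13), (26, v, 10), (34, t, 38), (34, u, 9), (34, y, 30), (40, d, 34), (6, d, 34)}.
Selection C != a: {(10, t, 38), (10, u, 9), (10, y, 30), (18, d, 34), (24, t, 38), (24, u, 9), (24, y, 30), (26, v, 10), (34, t, 38), (34, u, 9), (34, y, 30), (40, d, 34), (6, d, 34)}
π_{C, G} gives {(d, 34), (t, 38), (u, 9), (v, 10), (y, 30)} (8 duplicate(s) eliminated).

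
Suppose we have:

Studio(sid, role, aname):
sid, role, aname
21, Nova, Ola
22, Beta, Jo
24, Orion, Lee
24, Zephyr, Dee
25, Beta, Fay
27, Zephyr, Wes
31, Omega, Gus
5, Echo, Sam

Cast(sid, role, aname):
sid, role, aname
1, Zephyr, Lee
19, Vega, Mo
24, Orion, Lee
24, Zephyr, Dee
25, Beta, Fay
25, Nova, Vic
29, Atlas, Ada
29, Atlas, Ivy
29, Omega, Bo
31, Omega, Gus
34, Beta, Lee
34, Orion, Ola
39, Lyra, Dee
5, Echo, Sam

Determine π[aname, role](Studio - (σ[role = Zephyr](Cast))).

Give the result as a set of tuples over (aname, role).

{(Fay, Beta), (Gus, Omega), (Jo, Beta), (Lee, Orion), (Ola, Nova), (Sam, Echo), (Wes, Zephyr)}

Apply σ_{role = Zephyr}; surviving tuples: {(1, Zephyr, Lee), (24, Zephyr, Dee)}
Set difference of the two operands is {(21, Nova, Ola), (22, Beta, Jo), (24, Orion, Lee), (25, Beta, Fay), (27, Zephyr, Wes), (31, Omega, Gus), (5, Echo, Sam)}.
Projecting to aname, role: {(Fay, Beta), (Gus, Omega), (Jo, Beta), (Lee, Orion), (Ola, Nova), (Sam, Echo), (Wes, Zephyr)}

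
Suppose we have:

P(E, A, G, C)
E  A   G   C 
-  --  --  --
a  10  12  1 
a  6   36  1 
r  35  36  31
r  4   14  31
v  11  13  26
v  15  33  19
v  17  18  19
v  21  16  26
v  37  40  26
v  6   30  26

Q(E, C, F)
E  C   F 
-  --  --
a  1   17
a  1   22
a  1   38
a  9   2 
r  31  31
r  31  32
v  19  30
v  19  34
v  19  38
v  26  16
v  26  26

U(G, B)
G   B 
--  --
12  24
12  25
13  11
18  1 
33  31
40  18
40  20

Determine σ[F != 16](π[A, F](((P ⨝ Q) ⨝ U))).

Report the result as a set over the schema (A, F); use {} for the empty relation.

Joining P and Q on E, C yields {(a, 10, 12, 1, 17), (a, 10, 12, 1, 22), (a, 10, 12, 1, 38), (a, 6, 36, 1, 17), (a, 6, 36, 1, 22), (a, 6, 36, 1, 38), (r, 35, 36, 31, 31), (r, 35, 36, 31, 32), (r, 4, 14, 31, 31), (r, 4, 14, 31, 32), (v, 11, 13, 26, 16), (v, 11, 13, 26, 26), (v, 15, 33, 19, 30), (v, 15, 33, 19, 34), (v, 15, 33, 19, 38), (v, 17, 18, 19, 30), (v, 17, 18, 19, 34), (v, 17, 18, 19, 38), (v, 21, 16, 26, 16), (v, 21, 16, 26, 26), (v, 37, 40, 26, 16), (v, 37, 40, 26, 26), (v, 6, 30, 26, 16), (v, 6, 30, 26, 26)}.
Joining (P ⨝ Q) and U on G yields {(a, 10, 12, 1, 17, 24), (a, 10, 12, 1, 17, 25), (a, 10, 12, 1, 22, 24), (a, 10, 12, 1, 22, 25), (a, 10, 12, 1, 38, 24), (a, 10, 12, 1, 38, 25), (v, 11, 13, 26, 16, 11), (v, 11, 13, 26, 26, 11), (v, 15, 33, 19, 30, 31), (v, 15, 33, 19, 34, 31), (v, 15, 33, 19, 38, 31), (v, 17, 18, 19, 30, 1), (v, 17, 18, 19, 34, 1), (v, 17, 18, 19, 38, 1), (v, 37, 40, 26, 16, 18), (v, 37, 40, 26, 16, 20), (v, 37, 40, 26, 26, 18), (v, 37, 40, 26, 26, 20)}.
π_{A, F} gives {(10, 17), (10, 22), (10, 38), (11, 16), (11, 26), (15, 30), (15, 34), (15, 38), (17, 30), (17, 34), (17, 38), (37, 16), (37, 26)} (5 duplicate(s) eliminated).
Apply σ_{F != 16}; surviving tuples: {(10, 17), (10, 22), (10, 38), (11, 26), (15, 30), (15, 34), (15, 38), (17, 30), (17, 34), (17, 38), (37, 26)}

{(10, 17), (10, 22), (10, 38), (11, 26), (15, 30), (15, 34), (15, 38), (17, 30), (17, 34), (17, 38), (37, 26)}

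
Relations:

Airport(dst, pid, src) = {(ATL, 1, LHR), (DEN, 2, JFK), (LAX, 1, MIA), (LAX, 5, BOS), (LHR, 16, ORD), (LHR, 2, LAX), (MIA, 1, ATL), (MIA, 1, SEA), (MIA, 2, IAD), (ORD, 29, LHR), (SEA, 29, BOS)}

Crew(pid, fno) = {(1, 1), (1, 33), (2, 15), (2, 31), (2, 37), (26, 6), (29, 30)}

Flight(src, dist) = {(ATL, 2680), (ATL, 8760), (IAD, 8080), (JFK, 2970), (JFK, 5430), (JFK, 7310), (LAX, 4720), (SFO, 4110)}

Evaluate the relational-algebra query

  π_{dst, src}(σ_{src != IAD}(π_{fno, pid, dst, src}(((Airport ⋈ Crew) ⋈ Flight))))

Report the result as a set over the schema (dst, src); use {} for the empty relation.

Airport ⋈ Crew (natural join on pid): {(ATL, 1, LHR, 1), (ATL, 1, LHR, 33), (DEN, 2, JFK, 15), (DEN, 2, JFK, 31), (DEN, 2, JFK, 37), (LAX, 1, MIA, 1), (LAX, 1, MIA, 33), (LHR, 2, LAX, 15), (LHR, 2, LAX, 31), (LHR, 2, LAX, 37), (MIA, 1, ATL, 1), (MIA, 1, ATL, 33), (MIA, 1, SEA, 1), (MIA, 1, SEA, 33), (MIA, 2, IAD, 15), (MIA, 2, IAD, 31), (MIA, 2, IAD, 37), (ORD, 29, LHR, 30), (SEA, 29, BOS, 30)}
(Airport ⋈ Crew) ⋈ Flight (natural join on src): {(DEN, 2, JFK, 15, 2970), (DEN, 2, JFK, 15, 5430), (DEN, 2, JFK, 15, 7310), (DEN, 2, JFK, 31, 2970), (DEN, 2, JFK, 31, 5430), (DEN, 2, JFK, 31, 7310), (DEN, 2, JFK, 37, 2970), (DEN, 2, JFK, 37, 5430), (DEN, 2, JFK, 37, 7310), (LHR, 2, LAX, 15, 4720), (LHR, 2, LAX, 31, 4720), (LHR, 2, LAX, 37, 4720), (MIA, 1, ATL, 1, 2680), (MIA, 1, ATL, 1, 8760), (MIA, 1, ATL, 33, 2680), (MIA, 1, ATL, 33, 8760), (MIA, 2, IAD, 15, 8080), (MIA, 2, IAD, 31, 8080), (MIA, 2, IAD, 37, 8080)}
Projecting to fno, pid, dst, src (8 duplicate(s) eliminated): {(1, 1, MIA, ATL), (15, 2, DEN, JFK), (15, 2, LHR, LAX), (15, 2, MIA, IAD), (31, 2, DEN, JFK), (31, 2, LHR, LAX), (31, 2, MIA, IAD), (33, 1, MIA, ATL), (37, 2, DEN, JFK), (37, 2, LHR, LAX), (37, 2, MIA, IAD)}
σ[src != IAD]: keep tuples satisfying src != IAD → {(1, 1, MIA, ATL), (15, 2, DEN, JFK), (15, 2, LHR, LAX), (31, 2, DEN, JFK), (31, 2, LHR, LAX), (33, 1, MIA, ATL), (37, 2, DEN, JFK), (37, 2, LHR, LAX)}
Projecting to dst, src (5 duplicate(s) eliminated): {(DEN, JFK), (LHR, LAX), (MIA, ATL)}

{(DEN, JFK), (LHR, LAX), (MIA, ATL)}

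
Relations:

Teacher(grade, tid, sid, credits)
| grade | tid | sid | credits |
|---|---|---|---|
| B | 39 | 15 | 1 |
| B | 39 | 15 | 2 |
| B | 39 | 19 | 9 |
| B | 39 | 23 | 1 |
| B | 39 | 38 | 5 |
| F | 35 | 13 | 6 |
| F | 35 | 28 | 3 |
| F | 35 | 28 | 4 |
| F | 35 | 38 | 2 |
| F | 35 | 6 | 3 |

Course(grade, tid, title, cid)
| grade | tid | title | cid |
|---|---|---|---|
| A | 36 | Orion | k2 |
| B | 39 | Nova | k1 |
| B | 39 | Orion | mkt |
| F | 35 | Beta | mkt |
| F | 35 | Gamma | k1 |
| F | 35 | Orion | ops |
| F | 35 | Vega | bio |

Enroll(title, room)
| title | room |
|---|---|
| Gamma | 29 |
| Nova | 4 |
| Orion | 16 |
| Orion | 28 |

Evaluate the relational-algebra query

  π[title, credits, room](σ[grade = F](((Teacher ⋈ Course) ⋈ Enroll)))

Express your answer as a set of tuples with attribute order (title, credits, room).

{(Gamma, 2, 29), (Gamma, 3, 29), (Gamma, 4, 29), (Gamma, 6, 29), (Orion, 2, 16), (Orion, 2, 28), (Orion, 3, 16), (Orion, 3, 28), (Orion, 4, 16), (Orion, 4, 28), (Orion, 6, 16), (Orion, 6, 28)}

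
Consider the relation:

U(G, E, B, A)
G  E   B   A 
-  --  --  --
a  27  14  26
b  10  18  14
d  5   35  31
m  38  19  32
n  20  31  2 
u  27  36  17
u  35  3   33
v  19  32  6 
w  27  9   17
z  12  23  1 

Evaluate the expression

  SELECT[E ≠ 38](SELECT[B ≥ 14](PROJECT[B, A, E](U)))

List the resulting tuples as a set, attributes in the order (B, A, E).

π[B, A, E]: project onto (B, A, E) → {(14, 26, 27), (18, 14, 10), (19, 32, 38), (23, 1, 12), (3, 33, 35), (31, 2, 20), (32, 6, 19), (35, 31, 5), (36, 17, 27), (9, 17, 27)}
Selection B ≥ 14: {(14, 26, 27), (18, 14, 10), (19, 32, 38), (23, 1, 12), (31, 2, 20), (32, 6, 19), (35, 31, 5), (36, 17, 27)}
Selection E ≠ 38: {(14, 26, 27), (18, 14, 10), (23, 1, 12), (31, 2, 20), (32, 6, 19), (35, 31, 5), (36, 17, 27)}

{(14, 26, 27), (18, 14, 10), (23, 1, 12), (31, 2, 20), (32, 6, 19), (35, 31, 5), (36, 17, 27)}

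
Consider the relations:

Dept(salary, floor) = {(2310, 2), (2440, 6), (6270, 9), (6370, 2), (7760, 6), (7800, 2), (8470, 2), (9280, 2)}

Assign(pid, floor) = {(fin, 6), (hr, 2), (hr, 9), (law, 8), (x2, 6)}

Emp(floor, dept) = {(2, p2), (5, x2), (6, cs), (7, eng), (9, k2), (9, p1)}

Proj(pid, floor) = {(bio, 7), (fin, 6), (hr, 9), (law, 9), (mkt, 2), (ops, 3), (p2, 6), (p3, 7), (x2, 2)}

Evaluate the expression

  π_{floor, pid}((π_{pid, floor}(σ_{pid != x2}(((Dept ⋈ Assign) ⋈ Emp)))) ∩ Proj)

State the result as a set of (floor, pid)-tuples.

Natural join on floor: {(2310, 2, hr), (2440, 6, fin), (2440, 6, x2), (6270, 9, hr), (6370, 2, hr), (7760, 6, fin), (7760, 6, x2), (7800, 2, hr), (8470, 2, hr), (9280, 2, hr)}
Natural join on floor: {(2310, 2, hr, p2), (2440, 6, fin, cs), (2440, 6, x2, cs), (6270, 9, hr, k2), (6270, 9, hr, p1), (6370, 2, hr, p2), (7760, 6, fin, cs), (7760, 6, x2, cs), (7800, 2, hr, p2), (8470, 2, hr, p2), (9280, 2, hr, p2)}
Filtering on pid != x2 leaves {(2310, 2, hr, p2), (2440, 6, fin, cs), (6270, 9, hr, k2), (6270, 9, hr, p1), (6370, 2, hr, p2), (7760, 6, fin, cs), (7800, 2, hr, p2), (8470, 2, hr, p2), (9280, 2, hr, p2)}.
π_{pid, floor} gives {(fin, 6), (hr, 2), (hr, 9)} (6 duplicate(s) eliminated).
Taking the intersection: {(fin, 6), (hr, 9)}
π_{floor, pid} gives {(6, fin), (9, hr)}.

{(6, fin), (9, hr)}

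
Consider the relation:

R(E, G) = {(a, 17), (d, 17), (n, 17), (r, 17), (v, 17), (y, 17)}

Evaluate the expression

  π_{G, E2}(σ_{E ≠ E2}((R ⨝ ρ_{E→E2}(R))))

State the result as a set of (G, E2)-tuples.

ρ[E→E2]: schema becomes (E2, G); tuples unchanged.
Joining R and ρ_{E→E2}(R) on G yields {(a, 17, a), (a, 17, d), (a, 17, n), (a, 17, r), (a, 17, v), (a, 17, y), (d, 17, a), (d, 17, d), (d, 17, n), (d, 17, r), (d, 17, v), (d, 17, y), (n, 17, a), (n, 17, d), (n, 17, n), (n, 17, r), (n, 17, v), (n, 17, y), (r, 17, a), (r, 17, d), (r, 17, n), (r, 17, r), (r, 17, v), (r, 17, y), (v, 17, a), (v, 17, d), (v, 17, n), (v, 17, r), (v, 17, v), (v, 17, y), (y, 17, a), (y, 17, d), (y, 17, n), (y, 17, r), (y, 17, v), (y, 17, y)}.
σ[E ≠ E2]: keep tuples satisfying E ≠ E2 → {(a, 17, d), (a, 17, n), (a, 17, r), (a, 17, v), (a, 17, y), (d, 17, a), (d, 17, n), (d, 17, r), (d, 17, v), (d, 17, y), (n, 17, a), (n, 17, d), (n, 17, r), (n, 17, v), (n, 17, y), (r, 17, a), (r, 17, d), (r, 17, n), (r, 17, v), (r, 17, y), (v, 17, a), (v, 17, d), (v, 17, n), (v, 17, r), (v, 17, y), (y, 17, a), (y, 17, d), (y, 17, n), (y, 17, r), (y, 17, v)}
Keep only column(s) G, E2 (24 duplicate(s) eliminated): {(17, a), (17, d), (17, n), (17, r), (17, v), (17, y)}

{(17, a), (17, d), (17, n), (17, r), (17, v), (17, y)}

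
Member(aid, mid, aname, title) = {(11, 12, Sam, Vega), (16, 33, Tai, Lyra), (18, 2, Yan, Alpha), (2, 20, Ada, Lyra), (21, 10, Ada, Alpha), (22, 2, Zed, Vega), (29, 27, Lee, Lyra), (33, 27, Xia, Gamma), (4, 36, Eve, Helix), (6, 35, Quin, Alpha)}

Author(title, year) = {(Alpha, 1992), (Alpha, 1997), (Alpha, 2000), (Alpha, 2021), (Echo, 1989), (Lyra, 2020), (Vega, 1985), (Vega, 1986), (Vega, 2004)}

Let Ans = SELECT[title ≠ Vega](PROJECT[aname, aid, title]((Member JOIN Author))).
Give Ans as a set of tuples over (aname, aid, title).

Joining Member and Author on title yields {(11, 12, Sam, Vega, 1985), (11, 12, Sam, Vega, 1986), (11, 12, Sam, Vega, 2004), (16, 33, Tai, Lyra, 2020), (18, 2, Yan, Alpha, 1992), (18, 2, Yan, Alpha, 1997), (18, 2, Yan, Alpha, 2000), (18, 2, Yan, Alpha, 2021), (2, 20, Ada, Lyra, 2020), (21, 10, Ada, Alpha, 1992), (21, 10, Ada, Alpha, 1997), (21, 10, Ada, Alpha, 2000), (21, 10, Ada, Alpha, 2021), (22, 2, Zed, Vega, 1985), (22, 2, Zed, Vega, 1986), (22, 2, Zed, Vega, 2004), (29, 27, Lee, Lyra, 2020), (6, 35, Quin, Alpha, 1992), (6, 35, Quin, Alpha, 1997), (6, 35, Quin, Alpha, 2000), (6, 35, Quin, Alpha, 2021)}.
π[aname, aid, title]: project onto (aname, aid, title) (13 duplicate(s) eliminated) → {(Ada, 2, Lyra), (Ada, 21, Alpha), (Lee, 29, Lyra), (Quin, 6, Alpha), (Sam, 11, Vega), (Tai, 16, Lyra), (Yan, 18, Alpha), (Zed, 22, Vega)}
Apply σ_{title ≠ Vega}; surviving tuples: {(Ada, 2, Lyra), (Ada, 21, Alpha), (Lee, 29, Lyra), (Quin, 6, Alpha), (Tai, 16, Lyra), (Yan, 18, Alpha)}

{(Ada, 2, Lyra), (Ada, 21, Alpha), (Lee, 29, Lyra), (Quin, 6, Alpha), (Tai, 16, Lyra), (Yan, 18, Alpha)}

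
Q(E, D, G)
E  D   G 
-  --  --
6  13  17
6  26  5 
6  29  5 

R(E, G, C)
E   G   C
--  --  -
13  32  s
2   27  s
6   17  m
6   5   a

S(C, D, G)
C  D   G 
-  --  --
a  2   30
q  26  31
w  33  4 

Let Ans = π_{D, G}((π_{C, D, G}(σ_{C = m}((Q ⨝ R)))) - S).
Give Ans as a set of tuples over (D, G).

{(13, 17)}

Natural join on E, G: {(6, 13, 17, m), (6, 26, 5, a), (6, 29, 5, a)}
Apply σ_{C = m}; surviving tuples: {(6, 13, 17, m)}
π_{C, D, G} gives {(m, 13, 17)}.
Difference: {(m, 13, 17)} with {(a, 2, 30), (q, 26, 31), (w, 33, 4)} → {(m, 13, 17)}
π_{D, G} gives {(13, 17)}.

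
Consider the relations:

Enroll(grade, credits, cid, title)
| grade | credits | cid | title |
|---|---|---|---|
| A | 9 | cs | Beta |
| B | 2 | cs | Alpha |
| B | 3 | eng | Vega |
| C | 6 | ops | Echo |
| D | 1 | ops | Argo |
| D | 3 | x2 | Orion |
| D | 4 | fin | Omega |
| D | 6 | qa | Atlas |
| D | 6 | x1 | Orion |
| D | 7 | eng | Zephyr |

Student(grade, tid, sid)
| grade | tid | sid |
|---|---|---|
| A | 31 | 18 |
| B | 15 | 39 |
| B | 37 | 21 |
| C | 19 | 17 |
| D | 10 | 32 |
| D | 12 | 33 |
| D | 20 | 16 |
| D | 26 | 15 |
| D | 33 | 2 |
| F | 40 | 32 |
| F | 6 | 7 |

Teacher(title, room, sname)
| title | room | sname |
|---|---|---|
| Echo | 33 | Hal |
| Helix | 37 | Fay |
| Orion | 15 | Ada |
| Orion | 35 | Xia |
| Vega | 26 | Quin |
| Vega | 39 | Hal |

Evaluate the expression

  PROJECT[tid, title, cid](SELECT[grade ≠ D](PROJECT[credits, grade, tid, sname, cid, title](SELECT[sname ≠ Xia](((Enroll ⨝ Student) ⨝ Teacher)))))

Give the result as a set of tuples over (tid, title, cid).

{(15, Vega, eng), (19, Echo, ops), (37, Vega, eng)}

Joining Enroll and Student on grade yields {(A, 9, cs, Beta, 31, 18), (B, 2, cs, Alpha, 15, 39), (B, 2, cs, Alpha, 37, 21), (B, 3, eng, Vega, 15, 39), (B, 3, eng, Vega, 37, 21), (C, 6, ops, Echo, 19, 17), (D, 1, ops, Argo, 10, 32), (D, 1, ops, Argo, 12, 33), (D, 1, ops, Argo, 20, 16), (D, 1, ops, Argo, 26, 15), (D, 1, ops, Argo, 33, 2), (D, 3, x2, Orion, 10, 32), (D, 3, x2, Orion, 12, 33), (D, 3, x2, Orion, 20, 16), (D, 3, x2, Orion, 26, 15), (D, 3, x2, Orion, 33, 2), (D, 4, fin, Omega, 10, 32), (D, 4, fin, Omega, 12, 33), (D, 4, fin, Omega, 20, 16), (D, 4, fin, Omega, 26, 15), (D, 4, fin, Omega, 33, 2), (D, 6, qa, Atlas, 10, 32), (D, 6, qa, Atlas, 12, 33), (D, 6, qa, Atlas, 20, 16), (D, 6, qa, Atlas, 26, 15), (D, 6, qa, Atlas, 33, 2), (D, 6, x1, Orion, 10, 32), (D, 6, x1, Orion, 12, 33), (D, 6, x1, Orion, 20, 16), (D, 6, x1, Orion, 26, 15), (D, 6, x1, Orion, 33, 2), (D, 7, eng, Zephyr, 10, 32), (D, 7, eng, Zephyr, 12, 33), (D, 7, eng, Zephyr, 20, 16), (D, 7, eng, Zephyr, 26, 15), (D, 7, eng, Zephyr, 33, 2)}.
Joining (Enroll ⨝ Student) and Teacher on title yields {(B, 3, eng, Vega, 15, 39, 26, Quin), (B, 3, eng, Vega, 15, 39, 39, Hal), (B, 3, eng, Vega, 37, 21, 26, Quin), (B, 3, eng, Vega, 37, 21, 39, Hal), (C, 6, ops, Echo, 19, 17, 33, Hal), (D, 3, x2, Orion, 10, 32, 15, Ada), (D, 3, x2, Orion, 10, 32, 35, Xia), (D, 3, x2, Orion, 12, 33, 15, Ada), (D, 3, x2, Orion, 12, 33, 35, Xia), (D, 3, x2, Orion, 20, 16, 15, Ada), (D, 3, x2, Orion, 20, 16, 35, Xia), (D, 3, x2, Orion, 26, 15, 15, Ada), (D, 3, x2, Orion, 26, 15, 35, Xia), (D, 3, x2, Orion, 33, 2, 15, Ada), (D, 3, x2, Orion, 33, 2, 35, Xia), (D, 6, x1, Orion, 10, 32, 15, Ada), (D, 6, x1, Orion, 10, 32, 35, Xia), (D, 6, x1, Orion, 12, 33, 15, Ada), (D, 6, x1, Orion, 12, 33, 35, Xia), (D, 6, x1, Orion, 20, 16, 15, Ada), (D, 6, x1, Orion, 20, 16, 35, Xia), (D, 6, x1, Orion, 26, 15, 15, Ada), (D, 6, x1, Orion, 26, 15, 35, Xia), (D, 6, x1, Orion, 33, 2, 15, Ada), (D, 6, x1, Orion, 33, 2, 35, Xia)}.
Apply σ_{sname ≠ Xia}; surviving tuples: {(B, 3, eng, Vega, 15, 39, 26, Quin), (B, 3, eng, Vega, 15, 39, 39, Hal), (B, 3, eng, Vega, 37, 21, 26, Quin), (B, 3, eng, Vega, 37, 21, 39, Hal), (C, 6, ops, Echo, 19, 17, 33, Hal), (D, 3, x2, Orion, 10, 32, 15, Ada), (D, 3, x2, Orion, 12, 33, 15, Ada), (D, 3, x2, Orion, 20, 16, 15, Ada), (D, 3, x2, Orion, 26, 15, 15, Ada), (D, 3, x2, Orion, 33, 2, 15, Ada), (D, 6, x1, Orion, 10, 32, 15, Ada), (D, 6, x1, Orion, 12, 33, 15, Ada), (D, 6, x1, Orion, 20, 16, 15, Ada), (D, 6, x1, Orion, 26, 15, 15, Ada), (D, 6, x1, Orion, 33, 2, 15, Ada)}
π_{credits, grade, tid, sname, cid, title} gives {(3, B, 15, Hal, eng, Vega), (3, B, 15, Quin, eng, Vega), (3, B, 37, Hal, eng, Vega), (3, B, 37, Quin, eng, Vega), (3, D, 10, Ada, x2, Orion), (3, D, 12, Ada, x2, Orion), (3, D, 20, Ada, x2, Orion), (3, D, 26, Ada, x2, Orion), (3, D, 33, Ada, x2, Orion), (6, C, 19, Hal, ops, Echo), (6, D, 10, Ada, x1, Orion), (6, D, 12, Ada, x1, Orion), (6, D, 20, Ada, x1, Orion), (6, D, 26, Ada, x1, Orion), (6, D, 33, Ada, x1, Orion)}.
Apply σ_{grade ≠ D}; surviving tuples: {(3, B, 15, Hal, eng, Vega), (3, B, 15, Quin, eng, Vega), (3, B, 37, Hal, eng, Vega), (3, B, 37, Quin, eng, Vega), (6, C, 19, Hal, ops, Echo)}
π_{tid, title, cid} gives {(15, Vega, eng), (19, Echo, ops), (37, Vega, eng)} (2 duplicate(s) eliminated).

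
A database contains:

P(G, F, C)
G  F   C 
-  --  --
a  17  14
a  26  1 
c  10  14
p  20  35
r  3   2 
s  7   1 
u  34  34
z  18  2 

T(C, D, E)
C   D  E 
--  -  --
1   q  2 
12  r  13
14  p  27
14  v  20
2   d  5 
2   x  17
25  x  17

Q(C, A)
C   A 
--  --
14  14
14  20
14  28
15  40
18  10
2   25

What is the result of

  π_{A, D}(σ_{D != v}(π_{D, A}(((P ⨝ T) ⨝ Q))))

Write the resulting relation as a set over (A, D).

Joining P and T on C yields {(a, 17, 14, p, 27), (a, 17, 14, v, 20), (a, 26, 1, q, 2), (c, 10, 14, p, 27), (c, 10, 14, v, 20), (r, 3, 2, d, 5), (r, 3, 2, x, 17), (s, 7, 1, q, 2), (z, 18, 2, d, 5), (z, 18, 2, x, 17)}.
Joining (P ⨝ T) and Q on C yields {(a, 17, 14, p, 27, 14), (a, 17, 14, p, 27, 20), (a, 17, 14, p, 27, 28), (a, 17, 14, v, 20, 14), (a, 17, 14, v, 20, 20), (a, 17, 14, v, 20, 28), (c, 10, 14, p, 27, 14), (c, 10, 14, p, 27, 20), (c, 10, 14, p, 27, 28), (c, 10, 14, v, 20, 14), (c, 10, 14, v, 20, 20), (c, 10, 14, v, 20, 28), (r, 3, 2, d, 5, 25), (r, 3, 2, x, 17, 25), (z, 18, 2, d, 5, 25), (z, 18, 2, x, 17, 25)}.
Projecting to D, A (8 duplicate(s) eliminated): {(d, 25), (p, 14), (p, 20), (p, 28), (v, 14), (v, 20), (v, 28), (x, 25)}
Filtering on D != v leaves {(d, 25), (p, 14), (p, 20), (p, 28), (x, 25)}.
Projecting to A, D: {(14, p), (20, p), (25, d), (25, x), (28, p)}

{(14, p), (20, p), (25, d), (25, x), (28, p)}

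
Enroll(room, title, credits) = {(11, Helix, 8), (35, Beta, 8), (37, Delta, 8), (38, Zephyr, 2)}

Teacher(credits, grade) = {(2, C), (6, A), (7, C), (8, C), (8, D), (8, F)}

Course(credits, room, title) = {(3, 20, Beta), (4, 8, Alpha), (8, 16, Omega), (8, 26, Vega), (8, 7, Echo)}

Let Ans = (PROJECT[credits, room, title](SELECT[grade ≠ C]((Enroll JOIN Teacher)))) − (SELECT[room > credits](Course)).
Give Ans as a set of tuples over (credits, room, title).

Joining Enroll and Teacher on credits yields {(11, Helix, 8, C), (11, Helix, 8, D), (11, Helix, 8, F), (35, Beta, 8, C), (35, Beta, 8, D), (35, Beta, 8, F), (37, Delta, 8, C), (37, Delta, 8, D), (37, Delta, 8, F), (38, Zephyr, 2, C)}.
Apply σ_{grade ≠ C}; surviving tuples: {(11, Helix, 8, D), (11, Helix, 8, F), (35, Beta, 8, D), (35, Beta, 8, F), (37, Delta, 8, D), (37, Delta, 8, F)}
π[credits, room, title]: project onto (credits, room, title) (3 duplicate(s) eliminated) → {(8, 11, Helix), (8, 35, Beta), (8, 37, Delta)}
Apply σ_{room > credits}; surviving tuples: {(3, 20, Beta), (4, 8, Alpha), (8, 16, Omega), (8, 26, Vega)}
Taking the difference: {(8, 11, Helix), (8, 35, Beta), (8, 37, Delta)}

{(8, 11, Helix), (8, 35, Beta), (8, 37, Delta)}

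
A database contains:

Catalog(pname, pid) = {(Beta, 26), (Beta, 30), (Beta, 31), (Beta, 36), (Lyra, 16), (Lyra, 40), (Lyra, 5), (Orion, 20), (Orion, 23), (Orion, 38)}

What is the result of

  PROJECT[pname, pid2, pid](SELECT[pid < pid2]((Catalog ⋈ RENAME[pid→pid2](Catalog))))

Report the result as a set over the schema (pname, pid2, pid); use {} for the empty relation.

ρ[pid→pid2]: schema becomes (pname, pid2); tuples unchanged.
Natural join on pname: {(Beta, 26, 26), (Beta, 26, 30), (Beta, 26, 31), (Beta, 26, 36), (Beta, 30, 26), (Beta, 30, 30), (Beta, 30, 31), (Beta, 30, 36), (Beta, 31, 26), (Beta, 31, 30), (Beta, 31, 31), (Beta, 31, 36), (Beta, 36, 26), (Beta, 36, 30), (Beta, 36, 31), (Beta, 36, 36), (Lyra, 16, 16), (Lyra, 16, 40), (Lyra, 16, 5), (Lyra, 40, 16), (Lyra, 40, 40), (Lyra, 40, 5), (Lyra, 5, 16), (Lyra, 5, 40), (Lyra, 5, 5), (Orion, 20, 20), (Orion, 20, 23), (Orion, 20, 38), (Orion, 23, 20), (Orion, 23, 23), (Orion, 23, 38), (Orion, 38, 20), (Orion, 38, 23), (Orion, 38, 38)}
Filtering on pid < pid2 leaves {(Beta, 26, 30), (Beta, 26, 31), (Beta, 26, 36), (Beta, 30, 31), (Beta, 30, 36), (Beta, 31, 36), (Lyra, 16, 40), (Lyra, 5, 16), (Lyra, 5, 40), (Orion, 20, 23), (Orion, 20, 38), (Orion, 23, 38)}.
Projecting to pname, pid2, pid: {(Beta, 30, 26), (Beta, 31, 26), (Beta, 31, 30), (Beta, 36, 26), (Beta, 36, 30), (Beta, 36, 31), (Lyra, 16, 5), (Lyra, 40, 16), (Lyra, 40, 5), (Orion, 23, 20), (Orion, 38, 20), (Orion, 38, 23)}

{(Beta, 30, 26), (Beta, 31, 26), (Beta, 31, 30), (Beta, 36, 26), (Beta, 36, 30), (Beta, 36, 31), (Lyra, 16, 5), (Lyra, 40, 16), (Lyra, 40, 5), (Orion, 23, 20), (Orion, 38, 20), (Orion, 38, 23)}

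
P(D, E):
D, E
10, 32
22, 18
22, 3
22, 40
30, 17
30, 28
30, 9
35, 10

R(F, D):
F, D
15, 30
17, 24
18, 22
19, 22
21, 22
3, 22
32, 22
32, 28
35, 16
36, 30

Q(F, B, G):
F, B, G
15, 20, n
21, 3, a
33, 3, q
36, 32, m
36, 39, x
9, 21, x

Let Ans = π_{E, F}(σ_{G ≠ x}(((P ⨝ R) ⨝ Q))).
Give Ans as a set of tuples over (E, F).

{(17, 15), (17, 36), (18, 21), (28, 15), (28, 36), (3, 21), (40, 21), (9, 15), (9, 36)}

Joining P and R on D yields {(22, 18, 18), (22, 18, 19), (22, 18, 21), (22, 18, 3), (22, 18, 32), (22, 3, 18), (22, 3, 19), (22, 3, 21), (22, 3, 3), (22, 3, 32), (22, 40, 18), (22, 40, 19), (22, 40, 21), (22, 40, 3), (22, 40, 32), (30, 17, 15), (30, 17, 36), (30, 28, 15), (30, 28, 36), (30, 9, 15), (30, 9, 36)}.
Joining (P ⨝ R) and Q on F yields {(22, 18, 21, 3, a), (22, 3, 21, 3, a), (22, 40, 21, 3, a), (30, 17, 15, 20, n), (30, 17, 36, 32, m), (30, 17, 36, 39, x), (30, 28, 15, 20, n), (30, 28, 36, 32, m), (30, 28, 36, 39, x), (30, 9, 15, 20, n), (30, 9, 36, 32, m), (30, 9, 36, 39, x)}.
Filtering on G ≠ x leaves {(22, 18, 21, 3, a), (22, 3, 21, 3, a), (22, 40, 21, 3, a), (30, 17, 15, 20, n), (30, 17, 36, 32, m), (30, 28, 15, 20, n), (30, 28, 36, 32, m), (30, 9, 15, 20, n), (30, 9, 36, 32, m)}.
Projecting to E, F: {(17, 15), (17, 36), (18, 21), (28, 15), (28, 36), (3, 21), (40, 21), (9, 15), (9, 36)}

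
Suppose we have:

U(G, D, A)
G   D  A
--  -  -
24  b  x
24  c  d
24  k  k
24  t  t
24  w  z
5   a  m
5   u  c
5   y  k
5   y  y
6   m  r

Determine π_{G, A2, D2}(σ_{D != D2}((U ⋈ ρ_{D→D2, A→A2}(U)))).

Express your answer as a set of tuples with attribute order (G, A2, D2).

{(24, d, c), (24, k, k), (24, t, t), (24, x, b), (24, z, w), (5, c, u), (5, k, y), (5, m, a), (5, y, y)}

ρ[D→D2, A→A2]: schema becomes (G, D2, A2); tuples unchanged.
Joining U and ρ_{D→D2, A→A2}(U) on G yields {(24, b, x, b, x), (24, b, x, c, d), (24, b, x, k, k), (24, b, x, t, t), (24, b, x, w, z), (24, c, d, b, x), (24, c, d, c, d), (24, c, d, k, k), (24, c, d, t, t), (24, c, d, w, z), (24, k, k, b, x), (24, k, k, c, d), (24, k, k, k, k), (24, k, k, t, t), (24, k, k, w, z), (24, t, t, b, x), (24, t, t, c, d), (24, t, t, k, k), (24, t, t, t, t), (24, t, t, w, z), (24, w, z, b, x), (24, w, z, c, d), (24, w, z, k, k), (24, w, z, t, t), (24, w, z, w, z), (5, a, m, a, m), (5, a, m, u, c), (5, a, m, y, k), (5, a, m, y, y), (5, u, c, a, m), (5, u, c, u, c), (5, u, c, y, k), (5, u, c, y, y), (5, y, k, a, m), (5, y, k, u, c), (5, y, k, y, k), (5, y, k, y, y), (5, y, y, a, m), (5, y, y, u, c), (5, y, y, y, k), (5, y, y, y, y), (6, m, r, m, r)}.
Apply σ_{D != D2}; surviving tuples: {(24, b, x, c, d), (24, b, x, k, k), (24, b, x, t, t), (24, b, x, w, z), (24, c, d, b, x), (24, c, d, k, k), (24, c, d, t, t), (24, c, d, w, z), (24, k, k, b, x), (24, k, k, c, d), (24, k, k, t, t), (24, k, k, w, z), (24, t, t, b, x), (24, t, t, c, d), (24, t, t, k, k), (24, t, t, w, z), (24, w, z, b, x), (24, w, z, c, d), (24, w, z, k, k), (24, w, z, t, t), (5, a, m, u, c), (5, a, m, y, k), (5, a, m, y, y), (5, u, c, a, m), (5, u, c, y, k), (5, u, c, y, y), (5, y, k, a, m), (5, y, k, u, c), (5, y, y, a, m), (5, y, y, u, c)}
Keep only column(s) G, A2, D2 (21 duplicate(s) eliminated): {(24, d, c), (24, k, k), (24, t, t), (24, x, b), (24, z, w), (5, c, u), (5, k, y), (5, m, a), (5, y, y)}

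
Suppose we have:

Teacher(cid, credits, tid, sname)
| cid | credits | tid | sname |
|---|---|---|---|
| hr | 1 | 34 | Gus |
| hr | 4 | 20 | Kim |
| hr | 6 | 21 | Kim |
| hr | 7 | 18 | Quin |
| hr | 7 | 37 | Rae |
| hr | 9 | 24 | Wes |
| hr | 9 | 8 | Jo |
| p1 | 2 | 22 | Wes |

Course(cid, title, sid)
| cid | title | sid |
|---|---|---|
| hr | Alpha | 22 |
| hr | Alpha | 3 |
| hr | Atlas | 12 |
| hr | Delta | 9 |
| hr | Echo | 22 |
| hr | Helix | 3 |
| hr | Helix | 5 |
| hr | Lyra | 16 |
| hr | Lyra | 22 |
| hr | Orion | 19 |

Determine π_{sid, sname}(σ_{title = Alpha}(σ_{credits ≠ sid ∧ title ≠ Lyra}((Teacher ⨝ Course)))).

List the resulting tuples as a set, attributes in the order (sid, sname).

{(22, Gus), (22, Jo), (22, Kim), (22, Quin), (22, Rae), (22, Wes), (3, Gus), (3, Jo), (3, Kim), (3, Quin), (3, Rae), (3, Wes)}

Natural join on cid: {(hr, 1, 34, Gus, Alpha, 22), (hr, 1, 34, Gus, Alpha, 3), (hr, 1, 34, Gus, Atlas, 12), (hr, 1, 34, Gus, Delta, 9), (hr, 1, 34, Gus, Echo, 22), (hr, 1, 34, Gus, Helix, 3), (hr, 1, 34, Gus, Helix, 5), (hr, 1, 34, Gus, Lyra, 16), (hr, 1, 34, Gus, Lyra, 22), (hr, 1, 34, Gus, Orion, 19), (hr, 4, 20, Kim, Alpha, 22), (hr, 4, 20, Kim, Alpha, 3), (hr, 4, 20, Kim, Atlas, 12), (hr, 4, 20, Kim, Delta, 9), (hr, 4, 20, Kim, Echo, 22), (hr, 4, 20, Kim, Helix, 3), (hr, 4, 20, Kim, Helix, 5), (hr, 4, 20, Kim, Lyra, 16), (hr, 4, 20, Kim, Lyra, 22), (hr, 4, 20, Kim, Orion, 19), (hr, 6, 21, Kim, Alpha, 22), (hr, 6, 21, Kim, Alpha, 3), (hr, 6, 21, Kim, Atlas, 12), (hr, 6, 21, Kim, Delta, 9), (hr, 6, 21, Kim, Echo, 22), (hr, 6, 21, Kim, Helix, 3), (hr, 6, 21, Kim, Helix, 5), (hr, 6, 21, Kim, Lyra, 16), (hr, 6, 21, Kim, Lyra, 22), (hr, 6, 21, Kim, Orion, 19), (hr, 7, 18, Quin, Alpha, 22), (hr, 7, 18, Quin, Alpha, 3), (hr, 7, 18, Quin, Atlas, 12), (hr, 7, 18, Quin, Delta, 9), (hr, 7, 18, Quin, Echo, 22), (hr, 7, 18, Quin, Helix, 3), (hr, 7, 18, Quin, Helix, 5), (hr, 7, 18, Quin, Lyra, 16), (hr, 7, 18, Quin, Lyra, 22), (hr, 7, 18, Quin, Orion, 19), (hr, 7, 37, Rae, Alpha, 22), (hr, 7, 37, Rae, Alpha, 3), (hr, 7, 37, Rae, Atlas, 12), (hr, 7, 37, Rae, Delta, 9), (hr, 7, 37, Rae, Echo, 22), (hr, 7, 37, Rae, Helix, 3), (hr, 7, 37, Rae, Helix, 5), (hr, 7, 37, Rae, Lyra, 16), (hr, 7, 37, Rae, Lyra, 22), (hr, 7, 37, Rae, Orion, 19), (hr, 9, 24, Wes, Alpha, 22), (hr, 9, 24, Wes, Alpha, 3), (hr, 9, 24, Wes, Atlas, 12), (hr, 9, 24, Wes, Delta, 9), (hr, 9, 24, Wes, Echo, 22), (hr, 9, 24, Wes, Helix, 3), (hr, 9, 24, Wes, Helix, 5), (hr, 9, 24, Wes, Lyra, 16), (hr, 9, 24, Wes, Lyra, 22), (hr, 9, 24, Wes, Orion, 19), (hr, 9, 8, Jo, Alpha, 22), (hr, 9, 8, Jo, Alpha, 3), (hr, 9, 8, Jo, Atlas, 12), (hr, 9, 8, Jo, Delta, 9), (hr, 9, 8, Jo, Echo, 22), (hr, 9, 8, Jo, Helix, 3), (hr, 9, 8, Jo, Helix, 5), (hr, 9, 8, Jo, Lyra, 16), (hr, 9, 8, Jo, Lyra, 22), (hr, 9, 8, Jo, Orion, 19)}
σ[credits ≠ sid ∧ title ≠ Lyra]: keep tuples satisfying credits ≠ sid ∧ title ≠ Lyra → {(hr, 1, 34, Gus, Alpha, 22), (hr, 1, 34, Gus, Alpha, 3), (hr, 1, 34, Gus, Atlas, 12), (hr, 1, 34, Gus, Delta, 9), (hr, 1, 34, Gus, Echo, 22), (hr, 1, 34, Gus, Helix, 3), (hr, 1, 34, Gus, Helix, 5), (hr, 1, 34, Gus, Orion, 19), (hr, 4, 20, Kim, Alpha, 22), (hr, 4, 20, Kim, Alpha, 3), (hr, 4, 20, Kim, Atlas, 12), (hr, 4, 20, Kim, Delta, 9), (hr, 4, 20, Kim, Echo, 22), (hr, 4, 20, Kim, Helix, 3), (hr, 4, 20, Kim, Helix, 5), (hr, 4, 20, Kim, Orion, 19), (hr, 6, 21, Kim, Alpha, 22), (hr, 6, 21, Kim, Alpha, 3), (hr, 6, 21, Kim, Atlas, 12), (hr, 6, 21, Kim, Delta, 9), (hr, 6, 21, Kim, Echo, 22), (hr, 6, 21, Kim, Helix, 3), (hr, 6, 21, Kim, Helix, 5), (hr, 6, 21, Kim, Orion, 19), (hr, 7, 18, Quin, Alpha, 22), (hr, 7, 18, Quin, Alpha, 3), (hr, 7, 18, Quin, Atlas, 12), (hr, 7, 18, Quin, Delta, 9), (hr, 7, 18, Quin, Echo, 22), (hr, 7, 18, Quin, Helix, 3), (hr, 7, 18, Quin, Helix, 5), (hr, 7, 18, Quin, Orion, 19), (hr, 7, 37, Rae, Alpha, 22), (hr, 7, 37, Rae, Alpha, 3), (hr, 7, 37, Rae, Atlas, 12), (hr, 7, 37, Rae, Delta, 9), (hr, 7, 37, Rae, Echo, 22), (hr, 7, 37, Rae, Helix, 3), (hr, 7, 37, Rae, Helix, 5), (hr, 7, 37, Rae, Orion, 19), (hr, 9, 24, Wes, Alpha, 22), (hr, 9, 24, Wes, Alpha, 3), (hr, 9, 24, Wes, Atlas, 12), (hr, 9, 24, Wes, Echo, 22), (hr, 9, 24, Wes, Helix, 3), (hr, 9, 24, Wes, Helix, 5), (hr, 9, 24, Wes, Orion, 19), (hr, 9, 8, Jo, Alpha, 22), (hr, 9, 8, Jo, Alpha, 3), (hr, 9, 8, Jo, Atlas, 12), (hr, 9, 8, Jo, Echo, 22), (hr, 9, 8, Jo, Helix, 3), (hr, 9, 8, Jo, Helix, 5), (hr, 9, 8, Jo, Orion, 19)}
σ[title = Alpha]: keep tuples satisfying title = Alpha → {(hr, 1, 34, Gus, Alpha, 22), (hr, 1, 34, Gus, Alpha, 3), (hr, 4, 20, Kim, Alpha, 22), (hr, 4, 20, Kim, Alpha, 3), (hr, 6, 21, Kim, Alpha, 22), (hr, 6, 21, Kim, Alpha, 3), (hr, 7, 18, Quin, Alpha, 22), (hr, 7, 18, Quin, Alpha, 3), (hr, 7, 37, Rae, Alpha, 22), (hr, 7, 37, Rae, Alpha, 3), (hr, 9, 24, Wes, Alpha, 22), (hr, 9, 24, Wes, Alpha, 3), (hr, 9, 8, Jo, Alpha, 22), (hr, 9, 8, Jo, Alpha, 3)}
Projecting to sid, sname (2 duplicate(s) eliminated): {(22, Gus), (22, Jo), (22, Kim), (22, Quin), (22, Rae), (22, Wes), (3, Gus), (3, Jo), (3, Kim), (3, Quin), (3, Rae), (3, Wes)}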